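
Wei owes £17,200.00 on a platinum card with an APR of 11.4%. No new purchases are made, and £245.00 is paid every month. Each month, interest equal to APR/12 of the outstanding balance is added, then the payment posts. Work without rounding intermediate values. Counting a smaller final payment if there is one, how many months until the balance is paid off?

Monthly rate r = 11.4%/12 = 0.95% = 0.0095.
Recurrence: B ← B·(1+r) − £245.00.
Month 1: interest £163.40; balance after payment £17,118.40.
Month 2: interest £162.62; balance after payment £17,036.02.
Closed form: n = −ln(1 − rB₀/P)/ln(1+r) = −ln(0.33306)/ln(1.0095) ≈ 116.278, so the balance reaches zero during payment 117.

117 months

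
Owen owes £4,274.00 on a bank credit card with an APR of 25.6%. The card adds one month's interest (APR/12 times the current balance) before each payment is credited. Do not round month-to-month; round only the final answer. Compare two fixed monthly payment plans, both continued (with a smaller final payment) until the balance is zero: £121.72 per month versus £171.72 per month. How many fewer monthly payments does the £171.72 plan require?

30 fewer payments

Monthly rate r = 25.6%/12 = 2.13333% = 0.0213333.
At £121.72/mo: n = ⌈−ln(1 − rB₀/P)/ln(1+r)⌉ = 66 payments (last £61.21); total interest = total paid − £4,274.00 = £3,699.01.
At £171.72/mo: 36 payments (last £148.92); total interest £1,885.12.
Payments saved = 66 − 36 = 30.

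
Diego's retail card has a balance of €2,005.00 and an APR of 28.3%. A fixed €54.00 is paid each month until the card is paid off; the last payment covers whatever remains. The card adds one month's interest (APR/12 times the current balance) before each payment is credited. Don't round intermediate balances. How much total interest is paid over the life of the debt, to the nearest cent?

Monthly rate r = 28.3%/12 = 2.35833% = 0.0235833.
Payoff takes n = ⌈−ln(1 − rB₀/P)/ln(1+r)⌉ = ⌈89.430⌉ = 90 payments; the last is €23.39.
Total paid = 89·€54.00 + €23.39 = €4,829.39.
Total interest = total paid − principal = €4,829.39 − €2,005.00 = €2,824.39.

€2,824.39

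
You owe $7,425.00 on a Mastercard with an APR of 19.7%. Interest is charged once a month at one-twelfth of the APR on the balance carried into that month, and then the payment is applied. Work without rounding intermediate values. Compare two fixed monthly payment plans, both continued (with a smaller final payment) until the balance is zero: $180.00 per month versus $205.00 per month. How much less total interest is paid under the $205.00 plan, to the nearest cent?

$1,131.81

Monthly rate r = 19.7%/12 = 1.64167% = 0.0164167.
At $180.00/mo: n = ⌈−ln(1 − rB₀/P)/ln(1+r)⌉ = 70 payments (last $79.19); total interest = total paid − $7,425.00 = $5,074.19.
At $205.00/mo: 56 payments (last $92.38); total interest $3,942.38.
Interest saved = $5,074.19 − $3,942.38 = $1,131.81.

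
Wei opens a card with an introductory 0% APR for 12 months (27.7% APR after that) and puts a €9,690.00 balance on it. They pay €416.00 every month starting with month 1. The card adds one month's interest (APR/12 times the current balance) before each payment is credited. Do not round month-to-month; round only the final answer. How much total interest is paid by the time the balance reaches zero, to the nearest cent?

Promo months 1–12 at r₀ = 0%/12 = 0; months 13+ at r₁ = 27.7%/12 = 0.0230833.
After month 12 (no interest yet): B = €9,690.00 − 12·€416.00 = €4,698.00.
Then at r₁ with €416.00/mo: n₂ = −ln(1 − r₁·B/P)/ln(1+r₁) ≈ 13.23 → 14 more payments.
Total paid = 25·€416.00 + €98.57 = €10,498.57; interest = €10,498.57 − €9,690.00 = €808.57.

€808.57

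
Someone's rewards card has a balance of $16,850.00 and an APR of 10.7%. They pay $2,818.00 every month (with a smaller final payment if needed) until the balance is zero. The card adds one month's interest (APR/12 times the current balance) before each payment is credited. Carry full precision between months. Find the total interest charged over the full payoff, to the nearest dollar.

Monthly rate r = 10.7%/12 = 0.891667% = 0.00891667.
Payoff takes n = ⌈−ln(1 − rB₀/P)/ln(1+r)⌉ = ⌈6.172⌉ = 7 payments; the last is $486.69.
Total paid = 6·$2,818.00 + $486.69 = $17,394.69.
Total interest = total paid − principal = $17,394.69 − $16,850.00 = $544.69.

$545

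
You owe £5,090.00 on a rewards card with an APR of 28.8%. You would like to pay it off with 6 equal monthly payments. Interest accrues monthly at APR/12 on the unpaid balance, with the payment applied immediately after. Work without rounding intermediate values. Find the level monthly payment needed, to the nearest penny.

£921.00

Monthly rate r = 28.8%/12 = 2.4% = 0.024.
Level-payment amortization: P = B₀·r / (1 − (1+r)^(−n)) = 5090.00·0.024 / (1 − 1.024^(−6)).
Denominator 1 − (1+r)^(−6) = 0.132638262.
P = 122.16 / 0.132638262 ≈ 921.00.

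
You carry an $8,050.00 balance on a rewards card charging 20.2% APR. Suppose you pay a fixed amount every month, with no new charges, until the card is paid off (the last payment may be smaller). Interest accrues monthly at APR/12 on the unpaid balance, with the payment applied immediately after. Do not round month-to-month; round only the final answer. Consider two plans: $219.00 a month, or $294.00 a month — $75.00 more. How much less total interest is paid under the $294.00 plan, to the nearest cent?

Monthly rate r = 20.2%/12 = 1.68333% = 0.0168333.
At $219.00/mo: n = ⌈−ln(1 − rB₀/P)/ln(1+r)⌉ = 58 payments (last $168.40); total interest = total paid − $8,050.00 = $4,601.40.
At $294.00/mo: 38 payments (last $4.06); total interest $2,832.06.
Interest saved = $4,601.40 − $2,832.06 = $1,769.34.

$1,769.34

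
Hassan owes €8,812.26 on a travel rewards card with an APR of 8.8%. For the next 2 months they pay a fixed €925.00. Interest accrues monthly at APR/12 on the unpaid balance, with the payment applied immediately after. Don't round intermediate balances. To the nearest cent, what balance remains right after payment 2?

€7,085.20

Monthly rate r = 8.8%/12 = 0.733333% = 0.00733333.
Each month: B ← B·(1+r) − €925.00.
Month 1: interest €64.62; balance after payment €7,951.88.
Month 2: interest €58.31; balance after payment €7,085.20.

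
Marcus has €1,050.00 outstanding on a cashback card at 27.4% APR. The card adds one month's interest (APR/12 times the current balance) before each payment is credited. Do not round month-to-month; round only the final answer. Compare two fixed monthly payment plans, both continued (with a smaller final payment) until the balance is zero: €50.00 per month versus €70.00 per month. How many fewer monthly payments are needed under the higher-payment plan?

Monthly rate r = 27.4%/12 = 2.28333% = 0.0228333.
At €50.00/mo: n = ⌈−ln(1 − rB₀/P)/ln(1+r)⌉ = 29 payments (last €46.15); total interest = total paid − €1,050.00 = €396.15.
At €70.00/mo: 19 payments (last €40.29); total interest €250.29.
Payments saved = 29 − 19 = 10.

10 fewer payments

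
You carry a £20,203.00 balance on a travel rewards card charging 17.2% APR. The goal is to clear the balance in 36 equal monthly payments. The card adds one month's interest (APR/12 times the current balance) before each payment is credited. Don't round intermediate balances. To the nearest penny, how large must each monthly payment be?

Monthly rate r = 17.2%/12 = 1.43333% = 0.0143333.
Level-payment amortization: P = B₀·r / (1 − (1+r)^(−n)) = 20203.00·0.0143333 / (1 − 1.01433^(−36)).
Denominator 1 − (1+r)^(−36) = 0.400906117.
P = 289.576 / 0.400906117 ≈ 722.30.

£722.30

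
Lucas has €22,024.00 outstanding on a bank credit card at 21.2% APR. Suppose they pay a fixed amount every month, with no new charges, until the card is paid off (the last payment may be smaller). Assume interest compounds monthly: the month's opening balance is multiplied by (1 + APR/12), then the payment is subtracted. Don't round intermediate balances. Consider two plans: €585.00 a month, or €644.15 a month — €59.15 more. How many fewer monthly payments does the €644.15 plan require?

10 fewer payments

Monthly rate r = 21.2%/12 = 1.76667% = 0.0176667.
At €585.00/mo: n = ⌈−ln(1 − rB₀/P)/ln(1+r)⌉ = 63 payments (last €274.85); total interest = total paid − €22,024.00 = €14,520.85.
At €644.15/mo: 53 payments (last €581.27); total interest €12,053.07.
Payments saved = 63 − 53 = 10.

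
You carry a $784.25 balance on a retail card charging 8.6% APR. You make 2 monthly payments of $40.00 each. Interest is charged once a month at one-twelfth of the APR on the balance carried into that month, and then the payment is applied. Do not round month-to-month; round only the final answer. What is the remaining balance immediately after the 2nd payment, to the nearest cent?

Monthly rate r = 8.6%/12 = 0.716667% = 0.00716667.
Each month: B ← B·(1+r) − $40.00.
Month 1: interest $5.62; balance after payment $749.87.
Month 2: interest $5.37; balance after payment $715.24.

$715.24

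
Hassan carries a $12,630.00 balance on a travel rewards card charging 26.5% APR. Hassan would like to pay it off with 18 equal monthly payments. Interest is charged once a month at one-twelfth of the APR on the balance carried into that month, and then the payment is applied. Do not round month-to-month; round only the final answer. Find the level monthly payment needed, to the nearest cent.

Monthly rate r = 26.5%/12 = 2.20833% = 0.0220833.
Level-payment amortization: P = B₀·r / (1 − (1+r)^(−n)) = 12630.00·0.0220833 / (1 − 1.02208^(−18)).
Denominator 1 − (1+r)^(−18) = 0.325089036.
P = 278.913 / 0.325089036 ≈ 857.96.

$857.96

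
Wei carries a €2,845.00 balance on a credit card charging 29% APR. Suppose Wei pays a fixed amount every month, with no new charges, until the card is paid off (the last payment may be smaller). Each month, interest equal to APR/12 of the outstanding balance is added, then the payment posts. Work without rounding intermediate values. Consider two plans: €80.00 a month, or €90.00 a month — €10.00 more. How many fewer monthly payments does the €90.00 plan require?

22 fewer payments

Monthly rate r = 29%/12 = 2.41667% = 0.0241667.
At €80.00/mo: n = ⌈−ln(1 − rB₀/P)/ln(1+r)⌉ = 83 payments (last €13.29); total interest = total paid − €2,845.00 = €3,728.29.
At €90.00/mo: 61 payments (last €41.32); total interest €2,596.32.
Payments saved = 83 − 61 = 22.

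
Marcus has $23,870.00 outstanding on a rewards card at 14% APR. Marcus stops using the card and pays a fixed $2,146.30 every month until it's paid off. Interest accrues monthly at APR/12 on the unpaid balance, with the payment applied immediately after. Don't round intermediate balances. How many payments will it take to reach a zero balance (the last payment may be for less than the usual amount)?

12 months

Monthly rate r = 14%/12 = 1.16667% = 0.0116667.
Recurrence: B ← B·(1+r) − $2,146.30.
Month 1: interest $278.48; balance after payment $22,002.18.
Month 2: interest $256.69; balance after payment $20,112.58.
Closed form: n = −ln(1 − rB₀/P)/ln(1+r) = −ln(0.87025)/ln(1.01167) ≈ 11.982, so the balance reaches zero during payment 12.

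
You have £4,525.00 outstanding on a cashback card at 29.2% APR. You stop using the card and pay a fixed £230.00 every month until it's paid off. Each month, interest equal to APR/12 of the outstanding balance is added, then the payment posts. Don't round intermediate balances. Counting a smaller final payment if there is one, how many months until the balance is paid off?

Monthly rate r = 29.2%/12 = 2.43333% = 0.0243333.
Recurrence: B ← B·(1+r) − £230.00.
Month 1: interest £110.11; balance after payment £4,405.11.
Month 2: interest £107.19; balance after payment £4,282.30.
Closed form: n = −ln(1 − rB₀/P)/ln(1+r) = −ln(0.52127)/ln(1.02433) ≈ 27.098, so the balance reaches zero during payment 28.

28 months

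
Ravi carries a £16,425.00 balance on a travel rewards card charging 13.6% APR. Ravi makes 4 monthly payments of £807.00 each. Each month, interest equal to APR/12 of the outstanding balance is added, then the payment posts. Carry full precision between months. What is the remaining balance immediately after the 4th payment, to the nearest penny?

Monthly rate r = 13.6%/12 = 1.13333% = 0.0113333.
Each month: B ← B·(1+r) − £807.00.
Month 1: interest £186.15; balance after payment £15,804.15.
Month 2: interest £179.11; balance after payment £15,176.26.
Month 3: interest £172.00; balance after payment £14,541.26.
Month 4: interest £164.80; balance after payment £13,899.06.

£13,899.06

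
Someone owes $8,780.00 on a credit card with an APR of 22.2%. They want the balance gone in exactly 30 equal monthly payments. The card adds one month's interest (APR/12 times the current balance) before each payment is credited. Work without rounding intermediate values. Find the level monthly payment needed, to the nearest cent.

Monthly rate r = 22.2%/12 = 1.85% = 0.0185.
Level-payment amortization: P = B₀·r / (1 − (1+r)^(−n)) = 8780.00·0.0185 / (1 − 1.0185^(−30)).
Denominator 1 − (1+r)^(−30) = 0.423009052.
P = 162.43 / 0.423009052 ≈ 383.99.

$383.99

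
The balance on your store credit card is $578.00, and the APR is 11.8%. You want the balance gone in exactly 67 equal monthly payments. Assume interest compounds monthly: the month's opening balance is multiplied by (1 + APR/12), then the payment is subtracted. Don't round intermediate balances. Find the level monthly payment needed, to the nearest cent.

Monthly rate r = 11.8%/12 = 0.983333% = 0.00983333.
Level-payment amortization: P = B₀·r / (1 − (1+r)^(−n)) = 578.00·0.00983333 / (1 − 1.00983^(−67)).
Denominator 1 − (1+r)^(−67) = 0.480877374.
P = 5.68367 / 0.480877374 ≈ 11.82.

$11.82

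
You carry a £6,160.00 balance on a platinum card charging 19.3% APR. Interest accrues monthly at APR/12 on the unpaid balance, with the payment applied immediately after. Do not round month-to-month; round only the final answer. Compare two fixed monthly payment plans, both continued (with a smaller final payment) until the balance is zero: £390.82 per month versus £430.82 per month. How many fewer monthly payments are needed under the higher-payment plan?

2 fewer payments

Monthly rate r = 19.3%/12 = 1.60833% = 0.0160833.
At £390.82/mo: n = ⌈−ln(1 − rB₀/P)/ln(1+r)⌉ = 19 payments (last £127.19); total interest = total paid − £6,160.00 = £1,001.95.
At £430.82/mo: 17 payments (last £163.71); total interest £896.83.
Payments saved = 19 − 17 = 2.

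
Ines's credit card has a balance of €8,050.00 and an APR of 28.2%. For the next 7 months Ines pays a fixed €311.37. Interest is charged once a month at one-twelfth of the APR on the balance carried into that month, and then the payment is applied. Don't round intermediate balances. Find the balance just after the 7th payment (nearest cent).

Monthly rate r = 28.2%/12 = 2.35% = 0.0235.
Each month: B ← B·(1+r) − €311.37.
Month 1: interest €189.18; balance after payment €7,927.80.
Month 2: interest €186.30; balance after payment €7,802.74.
Month 3: interest €183.36; balance after payment €7,674.73.
Month 4: interest €180.36; balance after payment €7,543.72.
Month 5: interest €177.28; balance after payment €7,409.63.
Month 6: interest €174.13; balance after payment €7,272.38.
Month 7: interest €170.90; balance after payment €7,131.91.

€7,131.91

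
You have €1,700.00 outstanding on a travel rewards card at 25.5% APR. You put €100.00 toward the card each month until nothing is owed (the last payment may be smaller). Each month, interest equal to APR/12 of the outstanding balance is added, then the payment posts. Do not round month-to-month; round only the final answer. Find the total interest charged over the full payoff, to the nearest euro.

€432

Monthly rate r = 25.5%/12 = 2.125% = 0.02125.
Payoff takes n = ⌈−ln(1 − rB₀/P)/ln(1+r)⌉ = ⌈21.317⌉ = 22 payments; the last is €31.94.
Total paid = 21·€100.00 + €31.94 = €2,131.94.
Total interest = total paid − principal = €2,131.94 − €1,700.00 = €431.94.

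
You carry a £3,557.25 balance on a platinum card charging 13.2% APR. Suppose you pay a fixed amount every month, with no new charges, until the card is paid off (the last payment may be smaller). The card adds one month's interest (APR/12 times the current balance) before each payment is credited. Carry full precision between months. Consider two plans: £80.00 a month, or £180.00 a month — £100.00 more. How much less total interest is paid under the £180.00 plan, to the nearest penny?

£878.19

Monthly rate r = 13.2%/12 = 1.1% = 0.011.
At £80.00/mo: n = ⌈−ln(1 − rB₀/P)/ln(1+r)⌉ = 62 payments (last £31.46); total interest = total paid − £3,557.25 = £1,354.21.
At £180.00/mo: 23 payments (last £73.27); total interest £476.02.
Interest saved = £1,354.21 − £476.02 = £878.19.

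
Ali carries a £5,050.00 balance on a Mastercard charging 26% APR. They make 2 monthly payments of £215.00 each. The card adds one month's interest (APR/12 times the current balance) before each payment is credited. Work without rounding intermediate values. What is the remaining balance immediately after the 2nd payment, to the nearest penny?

£4,836.55

Monthly rate r = 26%/12 = 2.16667% = 0.0216667.
Each month: B ← B·(1+r) − £215.00.
Month 1: interest £109.42; balance after payment £4,944.42.
Month 2: interest £107.13; balance after payment £4,836.55.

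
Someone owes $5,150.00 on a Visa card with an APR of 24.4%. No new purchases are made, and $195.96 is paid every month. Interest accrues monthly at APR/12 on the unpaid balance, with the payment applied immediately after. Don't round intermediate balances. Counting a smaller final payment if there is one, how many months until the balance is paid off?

Monthly rate r = 24.4%/12 = 2.03333% = 0.0203333.
Recurrence: B ← B·(1+r) − $195.96.
Month 1: interest $104.72; balance after payment $5,058.76.
Month 2: interest $102.86; balance after payment $4,965.66.
Closed form: n = −ln(1 − rB₀/P)/ln(1+r) = −ln(0.46562)/ln(1.02033) ≈ 37.973, so the balance reaches zero during payment 38.

38 payments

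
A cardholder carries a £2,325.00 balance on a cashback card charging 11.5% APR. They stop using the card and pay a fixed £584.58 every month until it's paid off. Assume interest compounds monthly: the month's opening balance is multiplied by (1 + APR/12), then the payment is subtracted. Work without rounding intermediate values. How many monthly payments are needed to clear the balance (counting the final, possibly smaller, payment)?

5 months

Monthly rate r = 11.5%/12 = 0.958333% = 0.00958333.
Recurrence: B ← B·(1+r) − £584.58.
Month 1: interest £22.28; balance after payment £1,762.70.
Month 2: interest £16.89; balance after payment £1,195.01.
Month 3: interest £11.45; balance after payment £621.89.
Month 4: interest £5.96; balance after payment £43.27.
Month 5: interest £0.41; balance after payment £0.00.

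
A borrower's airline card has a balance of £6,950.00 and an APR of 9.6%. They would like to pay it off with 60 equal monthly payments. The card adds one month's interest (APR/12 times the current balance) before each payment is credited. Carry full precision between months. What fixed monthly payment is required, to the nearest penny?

£146.30

Monthly rate r = 9.6%/12 = 0.8% = 0.008.
Level-payment amortization: P = B₀·r / (1 − (1+r)^(−n)) = 6950.00·0.008 / (1 − 1.008^(−60)).
Denominator 1 − (1+r)^(−60) = 0.380033713.
P = 55.6 / 0.380033713 ≈ 146.30.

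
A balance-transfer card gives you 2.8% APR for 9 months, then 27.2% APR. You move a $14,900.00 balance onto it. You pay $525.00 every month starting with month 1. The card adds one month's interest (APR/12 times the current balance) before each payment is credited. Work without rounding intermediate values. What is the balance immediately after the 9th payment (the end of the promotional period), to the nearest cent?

Promo months 1–9 at r₀ = 2.8%/12 = 0.00233333; months 10+ at r₁ = 27.2%/12 = 0.0226667.
After month 9: iterate B ← B·(1+r₀) − $525.00 for 9 months → $10,446.50.

$10,446.50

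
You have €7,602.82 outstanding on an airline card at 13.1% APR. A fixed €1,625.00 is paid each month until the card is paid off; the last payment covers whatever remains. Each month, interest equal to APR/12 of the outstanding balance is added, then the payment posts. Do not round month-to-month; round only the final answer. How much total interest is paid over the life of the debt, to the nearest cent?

Monthly rate r = 13.1%/12 = 1.09167% = 0.0109167.
Payoff takes n = ⌈−ln(1 − rB₀/P)/ln(1+r)⌉ = ⌈4.829⌉ = 5 payments; the last is €1,347.62.
Total paid = 4·€1,625.00 + €1,347.62 = €7,847.62.
Total interest = total paid − principal = €7,847.62 − €7,602.82 = €244.80.

€244.80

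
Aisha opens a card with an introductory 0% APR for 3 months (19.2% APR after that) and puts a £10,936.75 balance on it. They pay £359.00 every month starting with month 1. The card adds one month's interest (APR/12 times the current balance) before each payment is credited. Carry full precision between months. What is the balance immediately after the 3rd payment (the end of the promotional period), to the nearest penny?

£9,859.75

Promo months 1–3 at r₀ = 0%/12 = 0; months 4+ at r₁ = 19.2%/12 = 0.016.
After month 3 (no interest yet): B = £10,936.75 − 3·£359.00 = £9,859.75.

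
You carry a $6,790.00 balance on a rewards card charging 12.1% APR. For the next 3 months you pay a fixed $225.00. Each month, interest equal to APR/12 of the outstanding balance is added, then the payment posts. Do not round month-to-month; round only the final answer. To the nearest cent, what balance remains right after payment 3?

$6,315.65

Monthly rate r = 12.1%/12 = 1.00833% = 0.0100833.
Each month: B ← B·(1+r) − $225.00.
Month 1: interest $68.47; balance after payment $6,633.47.
Month 2: interest $66.89; balance after payment $6,475.35.
Month 3: interest $65.29; balance after payment $6,315.65.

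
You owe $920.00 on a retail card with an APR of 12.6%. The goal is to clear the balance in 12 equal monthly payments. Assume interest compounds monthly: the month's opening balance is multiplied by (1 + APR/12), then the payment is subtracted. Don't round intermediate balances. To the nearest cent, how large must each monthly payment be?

$82.00

Monthly rate r = 12.6%/12 = 1.05% = 0.0105.
Level-payment amortization: P = B₀·r / (1 − (1+r)^(−n)) = 920.00·0.0105 / (1 − 1.0105^(−12)).
Denominator 1 − (1+r)^(−12) = 0.117805825.
P = 9.66 / 0.117805825 ≈ 82.00.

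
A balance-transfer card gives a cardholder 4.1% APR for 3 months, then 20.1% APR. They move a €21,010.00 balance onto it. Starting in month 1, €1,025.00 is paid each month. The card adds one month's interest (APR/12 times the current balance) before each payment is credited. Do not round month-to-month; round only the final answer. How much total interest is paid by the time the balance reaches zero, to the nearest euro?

€3,762

Promo months 1–3 at r₀ = 4.1%/12 = 0.00341667; months 4+ at r₁ = 20.1%/12 = 0.01675.
After month 3: iterate B ← B·(1+r₀) − €1,025.00 for 3 months → €18,140.57.
Then at r₁ with €1,025.00/mo: n₂ = −ln(1 − r₁·B/P)/ln(1+r₁) ≈ 21.17 → 22 more payments.
Total paid = 24·€1,025.00 + €172.14 = €24,772.14; interest = €24,772.14 − €21,010.00 = €3,762.14.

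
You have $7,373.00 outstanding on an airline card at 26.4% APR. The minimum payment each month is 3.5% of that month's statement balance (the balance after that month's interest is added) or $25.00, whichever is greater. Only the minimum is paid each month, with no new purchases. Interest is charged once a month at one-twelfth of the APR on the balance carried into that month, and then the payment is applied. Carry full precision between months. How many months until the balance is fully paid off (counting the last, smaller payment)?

214 months

Monthly rate r = 26.4%/12 = 2.2% = 0.022.
While 3.5% of the post-interest balance exceeds $25.00, each month B ← (B·(1+r))·(1 − 0.035), i.e. B shrinks by the factor (1+r)·0.965 = 0.98623.
This holds for months 1–170. Entering month 171 the balance is $698.14; 3.5% of the post-interest balance is now below $25.00, so the flat $25.00 minimum applies from here.
From month 171 a fixed $25.00 at rate r clears $698.14 in 44 more payments. Total: 170 + 44 = 214 months.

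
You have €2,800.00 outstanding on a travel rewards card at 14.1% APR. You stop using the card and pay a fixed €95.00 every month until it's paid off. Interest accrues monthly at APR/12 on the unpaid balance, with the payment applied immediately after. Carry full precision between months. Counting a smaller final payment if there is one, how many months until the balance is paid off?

Monthly rate r = 14.1%/12 = 1.175% = 0.01175.
Recurrence: B ← B·(1+r) − €95.00.
Month 1: interest €32.90; balance after payment €2,737.90.
Month 2: interest €32.17; balance after payment €2,675.07.
Closed form: n = −ln(1 − rB₀/P)/ln(1+r) = −ln(0.65368)/ln(1.01175) ≈ 36.394, so the balance reaches zero during payment 37.

37 months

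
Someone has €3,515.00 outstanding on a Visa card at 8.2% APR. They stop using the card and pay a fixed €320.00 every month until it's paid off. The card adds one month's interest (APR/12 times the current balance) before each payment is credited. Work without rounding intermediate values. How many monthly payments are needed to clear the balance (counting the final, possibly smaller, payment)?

Monthly rate r = 8.2%/12 = 0.683333% = 0.00683333.
Recurrence: B ← B·(1+r) − €320.00.
Month 1: interest €24.02; balance after payment €3,219.02.
Month 2: interest €22.00; balance after payment €2,921.02.
Closed form: n = −ln(1 − rB₀/P)/ln(1+r) = −ln(0.92494)/ln(1.00683) ≈ 11.457, so the balance reaches zero during payment 12.

12 payments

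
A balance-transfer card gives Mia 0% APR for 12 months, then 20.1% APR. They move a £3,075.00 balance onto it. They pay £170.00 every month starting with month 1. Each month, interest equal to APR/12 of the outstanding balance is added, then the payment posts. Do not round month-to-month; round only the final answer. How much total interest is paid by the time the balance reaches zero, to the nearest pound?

£66

Promo months 1–12 at r₀ = 0%/12 = 0; months 13+ at r₁ = 20.1%/12 = 0.01675.
After month 12 (no interest yet): B = £3,075.00 − 12·£170.00 = £1,035.00.
Then at r₁ with £170.00/mo: n₂ = −ln(1 − r₁·B/P)/ln(1+r₁) ≈ 6.48 → 7 more payments.
Total paid = 18·£170.00 + £81.13 = £3,141.13; interest = £3,141.13 − £3,075.00 = £66.13.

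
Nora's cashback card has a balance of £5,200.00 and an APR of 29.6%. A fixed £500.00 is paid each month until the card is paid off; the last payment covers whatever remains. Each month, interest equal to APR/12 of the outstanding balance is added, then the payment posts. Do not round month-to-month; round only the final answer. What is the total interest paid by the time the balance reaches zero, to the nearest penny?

Monthly rate r = 29.6%/12 = 2.46667% = 0.0246667.
Payoff takes n = ⌈−ln(1 − rB₀/P)/ln(1+r)⌉ = ⌈12.165⌉ = 13 payments; the last is £83.39.
Total paid = 12·£500.00 + £83.39 = £6,083.39.
Total interest = total paid − principal = £6,083.39 − £5,200.00 = £883.39.

£883.39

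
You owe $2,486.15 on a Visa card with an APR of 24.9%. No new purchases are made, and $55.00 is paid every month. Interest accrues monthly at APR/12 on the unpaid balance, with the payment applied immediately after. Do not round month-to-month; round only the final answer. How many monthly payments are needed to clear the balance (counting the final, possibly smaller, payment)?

Monthly rate r = 24.9%/12 = 2.075% = 0.02075.
Recurrence: B ← B·(1+r) − $55.00.
Month 1: interest $51.59; balance after payment $2,482.74.
Month 2: interest $51.52; balance after payment $2,479.25.
Closed form: n = −ln(1 − rB₀/P)/ln(1+r) = −ln(0.062043)/ln(1.02075) ≈ 135.357, so the balance reaches zero during payment 136.

136 months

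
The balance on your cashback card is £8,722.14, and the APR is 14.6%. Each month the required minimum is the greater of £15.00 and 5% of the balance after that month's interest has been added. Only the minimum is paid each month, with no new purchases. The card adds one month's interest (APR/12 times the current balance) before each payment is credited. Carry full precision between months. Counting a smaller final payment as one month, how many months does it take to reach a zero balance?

Monthly rate r = 14.6%/12 = 1.21667% = 0.0121667.
While 5% of the post-interest balance exceeds £15.00, each month B ← (B·(1+r))·(1 − 0.05), i.e. B shrinks by the factor (1+r)·0.95 = 0.96156.
This holds for months 1–87. Entering month 88 the balance is £288.07; 5% of the post-interest balance is now below £15.00, so the flat £15.00 minimum applies from here.
From month 88 a fixed £15.00 at rate r clears £288.07 in 23 more payments. Total: 87 + 23 = 110 months.

110 months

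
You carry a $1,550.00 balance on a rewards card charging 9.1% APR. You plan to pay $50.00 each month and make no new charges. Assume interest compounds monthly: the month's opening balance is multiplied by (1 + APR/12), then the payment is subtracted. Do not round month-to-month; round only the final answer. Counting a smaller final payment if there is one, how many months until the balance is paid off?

36 months

Monthly rate r = 9.1%/12 = 0.758333% = 0.00758333.
Recurrence: B ← B·(1+r) − $50.00.
Month 1: interest $11.75; balance after payment $1,511.75.
Month 2: interest $11.46; balance after payment $1,473.22.
Closed form: n = −ln(1 − rB₀/P)/ln(1+r) = −ln(0.76492)/ln(1.00758) ≈ 35.473, so the balance reaches zero during payment 36.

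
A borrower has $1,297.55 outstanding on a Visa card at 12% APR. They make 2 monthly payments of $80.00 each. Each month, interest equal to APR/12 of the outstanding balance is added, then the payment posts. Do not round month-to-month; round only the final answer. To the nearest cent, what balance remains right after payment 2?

Monthly rate r = 12%/12 = 1% = 0.01.
Each month: B ← B·(1+r) − $80.00.
Month 1: interest $12.98; balance after payment $1,230.53.
Month 2: interest $12.31; balance after payment $1,162.83.

$1,162.83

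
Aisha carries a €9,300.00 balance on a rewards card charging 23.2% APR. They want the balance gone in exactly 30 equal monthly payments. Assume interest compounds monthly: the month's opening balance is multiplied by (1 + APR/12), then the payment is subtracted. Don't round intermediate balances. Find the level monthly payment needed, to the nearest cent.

€411.45

Monthly rate r = 23.2%/12 = 1.93333% = 0.0193333.
Level-payment amortization: P = B₀·r / (1 − (1+r)^(−n)) = 9300.00·0.0193333 / (1 − 1.01933^(−30)).
Denominator 1 − (1+r)^(−30) = 0.436993759.
P = 179.8 / 0.436993759 ≈ 411.45.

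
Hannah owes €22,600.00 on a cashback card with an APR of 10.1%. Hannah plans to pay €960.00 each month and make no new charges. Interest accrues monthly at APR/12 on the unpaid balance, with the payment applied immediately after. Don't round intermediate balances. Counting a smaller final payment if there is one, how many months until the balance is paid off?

Monthly rate r = 10.1%/12 = 0.841667% = 0.00841667.
Recurrence: B ← B·(1+r) − €960.00.
Month 1: interest €190.22; balance after payment €21,830.22.
Month 2: interest €183.74; balance after payment €21,053.95.
Closed form: n = −ln(1 − rB₀/P)/ln(1+r) = −ln(0.80186)/ln(1.00842) ≈ 26.347, so the balance reaches zero during payment 27.

27 months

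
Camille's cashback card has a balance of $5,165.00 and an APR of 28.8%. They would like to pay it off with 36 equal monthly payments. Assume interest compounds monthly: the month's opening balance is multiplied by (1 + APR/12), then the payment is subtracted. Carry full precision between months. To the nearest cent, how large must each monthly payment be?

$215.88

Monthly rate r = 28.8%/12 = 2.4% = 0.024.
Level-payment amortization: P = B₀·r / (1 − (1+r)^(−n)) = 5165.00·0.024 / (1 − 1.024^(−36)).
Denominator 1 − (1+r)^(−36) = 0.574204016.
P = 123.96 / 0.574204016 ≈ 215.88.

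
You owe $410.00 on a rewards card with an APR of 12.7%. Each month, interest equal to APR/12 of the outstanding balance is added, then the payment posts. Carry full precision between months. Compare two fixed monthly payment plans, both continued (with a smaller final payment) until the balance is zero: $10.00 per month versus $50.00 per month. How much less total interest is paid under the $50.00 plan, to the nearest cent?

Monthly rate r = 12.7%/12 = 1.05833% = 0.0105833.
At $10.00/mo: n = ⌈−ln(1 − rB₀/P)/ln(1+r)⌉ = 55 payments (last $0.49); total interest = total paid − $410.00 = $130.49.
At $50.00/mo: 9 payments (last $31.22); total interest $21.22.
Interest saved = $130.49 − $21.22 = $109.27.

$109.27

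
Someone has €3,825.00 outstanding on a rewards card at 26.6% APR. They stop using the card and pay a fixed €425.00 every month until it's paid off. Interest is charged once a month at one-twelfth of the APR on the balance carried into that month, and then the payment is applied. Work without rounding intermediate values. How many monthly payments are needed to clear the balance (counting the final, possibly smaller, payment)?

Monthly rate r = 26.6%/12 = 2.21667% = 0.0221667.
Recurrence: B ← B·(1+r) − €425.00.
Month 1: interest €84.79; balance after payment €3,484.79.
Month 2: interest €77.25; balance after payment €3,137.03.
Closed form: n = −ln(1 − rB₀/P)/ln(1+r) = −ln(0.8005)/ln(1.02217) ≈ 10.149, so the balance reaches zero during payment 11.

11 months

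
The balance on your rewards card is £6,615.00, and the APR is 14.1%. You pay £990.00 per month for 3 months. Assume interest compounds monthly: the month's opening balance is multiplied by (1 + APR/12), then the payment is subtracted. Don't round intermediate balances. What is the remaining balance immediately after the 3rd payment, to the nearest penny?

Monthly rate r = 14.1%/12 = 1.175% = 0.01175.
Each month: B ← B·(1+r) − £990.00.
Month 1: interest £77.73; balance after payment £5,702.73.
Month 2: interest £67.01; balance after payment £4,779.73.
Month 3: interest £56.16; balance after payment £3,845.90.

£3,845.90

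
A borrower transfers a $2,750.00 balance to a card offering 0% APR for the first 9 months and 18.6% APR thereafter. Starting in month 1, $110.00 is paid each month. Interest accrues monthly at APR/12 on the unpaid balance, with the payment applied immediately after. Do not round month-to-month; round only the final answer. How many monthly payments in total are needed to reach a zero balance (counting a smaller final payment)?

Promo months 1–9 at r₀ = 0%/12 = 0; months 10+ at r₁ = 18.6%/12 = 0.0155.
After month 9 (no interest yet): B = $2,750.00 − 9·$110.00 = $1,760.00.
Then at r₁ with $110.00/mo: n₂ = −ln(1 − r₁·B/P)/ln(1+r₁) ≈ 18.53 → 19 more payments.

28 months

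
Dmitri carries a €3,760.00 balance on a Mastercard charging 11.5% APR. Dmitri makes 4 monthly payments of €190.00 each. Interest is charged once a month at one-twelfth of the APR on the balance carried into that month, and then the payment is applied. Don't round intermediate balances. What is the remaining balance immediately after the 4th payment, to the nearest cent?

Monthly rate r = 11.5%/12 = 0.958333% = 0.00958333.
Each month: B ← B·(1+r) − €190.00.
Month 1: interest €36.03; balance after payment €3,606.03.
Month 2: interest €34.56; balance after payment €3,450.59.
Month 3: interest €33.07; balance after payment €3,293.66.
Month 4: interest €31.56; balance after payment €3,135.22.

€3,135.22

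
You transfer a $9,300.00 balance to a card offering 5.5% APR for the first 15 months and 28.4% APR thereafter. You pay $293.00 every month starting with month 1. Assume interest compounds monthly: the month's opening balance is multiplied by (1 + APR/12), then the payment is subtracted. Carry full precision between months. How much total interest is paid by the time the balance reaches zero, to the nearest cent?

$2,312.08

Promo months 1–15 at r₀ = 5.5%/12 = 0.00458333; months 16+ at r₁ = 28.4%/12 = 0.0236667.
After month 15: iterate B ← B·(1+r₀) − $293.00 for 15 months → $5,421.46.
Then at r₁ with $293.00/mo: n₂ = −ln(1 − r₁·B/P)/ln(1+r₁) ≈ 24.63 → 25 more payments.
Total paid = 39·$293.00 + $185.08 = $11,612.08; interest = $11,612.08 − $9,300.00 = $2,312.08.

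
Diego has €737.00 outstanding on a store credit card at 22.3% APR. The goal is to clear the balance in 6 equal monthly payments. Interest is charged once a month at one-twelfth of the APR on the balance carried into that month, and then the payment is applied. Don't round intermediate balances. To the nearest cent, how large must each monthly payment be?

Monthly rate r = 22.3%/12 = 1.85833% = 0.0185833.
Level-payment amortization: P = B₀·r / (1 − (1+r)^(−n)) = 737.00·0.0185833 / (1 − 1.01858^(−6)).
Denominator 1 − (1+r)^(−6) = 0.104592752.
P = 13.6959 / 0.104592752 ≈ 130.95.

€130.95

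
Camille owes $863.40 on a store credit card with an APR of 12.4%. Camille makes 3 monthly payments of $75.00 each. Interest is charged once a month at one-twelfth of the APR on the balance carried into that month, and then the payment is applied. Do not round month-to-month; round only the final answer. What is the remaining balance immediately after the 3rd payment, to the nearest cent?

$663.11

Monthly rate r = 12.4%/12 = 1.03333% = 0.0103333.
Each month: B ← B·(1+r) − $75.00.
Month 1: interest $8.92; balance after payment $797.32.
Month 2: interest $8.24; balance after payment $730.56.
Month 3: interest $7.55; balance after payment $663.11.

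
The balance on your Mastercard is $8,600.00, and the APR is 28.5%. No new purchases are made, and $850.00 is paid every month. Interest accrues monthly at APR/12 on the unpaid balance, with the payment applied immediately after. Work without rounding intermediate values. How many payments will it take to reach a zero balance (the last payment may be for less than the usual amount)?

Monthly rate r = 28.5%/12 = 2.375% = 0.02375.
Recurrence: B ← B·(1+r) − $850.00.
Month 1: interest $204.25; balance after payment $7,954.25.
Month 2: interest $188.91; balance after payment $7,293.16.
Closed form: n = −ln(1 − rB₀/P)/ln(1+r) = −ln(0.75971)/ln(1.02375) ≈ 11.708, so the balance reaches zero during payment 12.

12 months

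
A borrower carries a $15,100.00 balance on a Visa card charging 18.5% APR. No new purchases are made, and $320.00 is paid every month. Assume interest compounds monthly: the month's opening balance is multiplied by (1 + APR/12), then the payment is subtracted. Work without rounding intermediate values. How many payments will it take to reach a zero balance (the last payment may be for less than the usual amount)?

85 months

Monthly rate r = 18.5%/12 = 1.54167% = 0.0154167.
Recurrence: B ← B·(1+r) − $320.00.
Month 1: interest $232.79; balance after payment $15,012.79.
Month 2: interest $231.45; balance after payment $14,924.24.
Closed form: n = −ln(1 − rB₀/P)/ln(1+r) = −ln(0.27253)/ln(1.01542) ≈ 84.974, so the balance reaches zero during payment 85.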